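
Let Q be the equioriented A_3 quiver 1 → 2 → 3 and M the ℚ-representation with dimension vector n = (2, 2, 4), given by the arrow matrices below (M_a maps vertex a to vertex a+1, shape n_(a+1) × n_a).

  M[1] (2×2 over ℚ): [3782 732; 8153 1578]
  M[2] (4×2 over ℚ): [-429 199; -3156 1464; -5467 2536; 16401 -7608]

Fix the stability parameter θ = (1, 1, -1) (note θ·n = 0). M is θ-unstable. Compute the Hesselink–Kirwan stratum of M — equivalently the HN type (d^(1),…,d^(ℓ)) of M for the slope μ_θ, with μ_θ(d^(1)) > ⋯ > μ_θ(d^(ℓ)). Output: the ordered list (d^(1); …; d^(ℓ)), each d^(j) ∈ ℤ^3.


Barcode: M ≅ I[1,1], I[1,3], I[2,3], I[3,3]^2. HN layers by μ_θ (4 steps, strictly decreasing):
  μ^(1)=1; μ^(2)=1/3; μ^(3)=0; μ^(4)=-1

((1, 0, 0); (1, 1, 1); (0, 1, 1); (0, 0, 2))


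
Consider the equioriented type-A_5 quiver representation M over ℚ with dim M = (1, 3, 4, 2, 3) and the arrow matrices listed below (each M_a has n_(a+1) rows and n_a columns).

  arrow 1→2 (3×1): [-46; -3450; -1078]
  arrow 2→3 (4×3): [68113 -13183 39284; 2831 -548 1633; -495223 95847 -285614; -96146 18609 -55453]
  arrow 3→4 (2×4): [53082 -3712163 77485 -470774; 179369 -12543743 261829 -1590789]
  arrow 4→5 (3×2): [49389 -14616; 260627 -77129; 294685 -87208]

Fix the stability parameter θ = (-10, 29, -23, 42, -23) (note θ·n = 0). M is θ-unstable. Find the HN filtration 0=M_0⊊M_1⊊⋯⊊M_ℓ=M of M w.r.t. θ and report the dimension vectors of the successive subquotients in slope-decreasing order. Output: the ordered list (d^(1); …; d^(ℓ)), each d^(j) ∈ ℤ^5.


Barcode: M ≅ I[1,2], I[2,5]^2, I[3,3]^2, I[5,5]. HN layers by μ_θ (5 steps, strictly decreasing):
  μ^(1)=29; μ^(2)=19/2; μ^(3)=3; μ^(4)=-10; μ^(5)=-23

((0, 1, 0, 0, 0); (0, 0, 0, 2, 2); (0, 2, 2, 0, 0); (1, 0, 0, 0, 0); (0, 0, 2, 0, 1))


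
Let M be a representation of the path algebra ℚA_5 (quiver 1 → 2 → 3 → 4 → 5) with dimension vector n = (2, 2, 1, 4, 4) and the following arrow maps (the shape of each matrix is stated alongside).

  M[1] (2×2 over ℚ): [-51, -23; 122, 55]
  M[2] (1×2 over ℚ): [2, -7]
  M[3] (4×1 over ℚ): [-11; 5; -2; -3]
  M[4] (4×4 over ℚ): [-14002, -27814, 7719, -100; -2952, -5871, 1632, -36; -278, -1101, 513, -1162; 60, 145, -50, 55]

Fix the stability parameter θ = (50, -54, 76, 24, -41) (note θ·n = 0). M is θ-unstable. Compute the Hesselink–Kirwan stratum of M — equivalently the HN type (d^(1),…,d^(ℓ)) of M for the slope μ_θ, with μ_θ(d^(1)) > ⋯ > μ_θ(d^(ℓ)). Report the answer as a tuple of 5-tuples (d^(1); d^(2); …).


Via rank(M_{q-1}∘⋯∘M_p): M ≅ I[1,2], I[1,5], I[4,4], I[4,5]^2, I[5,5].
μ_θ-semistable layers: μ^(1)=24; μ^(2)=59/3; μ^(3)=-2; μ^(4)=-17/2; μ^(5)=-41

((0, 0, 0, 1, 0); (0, 0, 1, 1, 1); (2, 2, 0, 0, 0); (0, 0, 0, 2, 2); (0, 0, 0, 0, 1))


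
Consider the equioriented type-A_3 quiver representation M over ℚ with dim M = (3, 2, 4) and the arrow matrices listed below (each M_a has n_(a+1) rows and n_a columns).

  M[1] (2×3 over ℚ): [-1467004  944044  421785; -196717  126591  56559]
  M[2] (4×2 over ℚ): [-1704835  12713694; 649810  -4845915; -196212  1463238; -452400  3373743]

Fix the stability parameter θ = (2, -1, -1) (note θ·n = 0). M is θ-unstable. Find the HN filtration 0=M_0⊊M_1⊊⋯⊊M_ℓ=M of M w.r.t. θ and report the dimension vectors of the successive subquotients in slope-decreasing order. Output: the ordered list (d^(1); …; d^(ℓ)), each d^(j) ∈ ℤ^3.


Barcode: M ≅ I[1,1], I[1,3]^2, I[3,3]^2. HN layers by μ_θ (3 steps, strictly decreasing):
  μ^(1)=2; μ^(2)=0; μ^(3)=-1

((1, 0, 0); (2, 2, 2); (0, 0, 2))


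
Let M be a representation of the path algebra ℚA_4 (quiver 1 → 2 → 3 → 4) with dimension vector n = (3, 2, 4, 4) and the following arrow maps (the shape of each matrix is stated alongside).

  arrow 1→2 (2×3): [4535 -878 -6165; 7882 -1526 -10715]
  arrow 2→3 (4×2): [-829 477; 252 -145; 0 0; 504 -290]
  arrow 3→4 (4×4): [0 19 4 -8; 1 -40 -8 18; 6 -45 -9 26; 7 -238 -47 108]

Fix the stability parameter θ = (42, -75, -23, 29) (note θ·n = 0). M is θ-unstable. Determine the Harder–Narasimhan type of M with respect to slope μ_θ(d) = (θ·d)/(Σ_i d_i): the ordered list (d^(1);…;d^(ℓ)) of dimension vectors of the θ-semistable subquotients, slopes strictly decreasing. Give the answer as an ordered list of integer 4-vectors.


Barcode: M ≅ I[1,1], I[1,4]^2, I[3,4]^2. HN layers by μ_θ (4 steps, strictly decreasing):
  μ^(1)=42; μ^(2)=29; μ^(3)=-56/3; μ^(4)=-23

((1, 0, 0, 0); (0, 0, 0, 4); (2, 2, 2, 0); (0, 0, 2, 0))


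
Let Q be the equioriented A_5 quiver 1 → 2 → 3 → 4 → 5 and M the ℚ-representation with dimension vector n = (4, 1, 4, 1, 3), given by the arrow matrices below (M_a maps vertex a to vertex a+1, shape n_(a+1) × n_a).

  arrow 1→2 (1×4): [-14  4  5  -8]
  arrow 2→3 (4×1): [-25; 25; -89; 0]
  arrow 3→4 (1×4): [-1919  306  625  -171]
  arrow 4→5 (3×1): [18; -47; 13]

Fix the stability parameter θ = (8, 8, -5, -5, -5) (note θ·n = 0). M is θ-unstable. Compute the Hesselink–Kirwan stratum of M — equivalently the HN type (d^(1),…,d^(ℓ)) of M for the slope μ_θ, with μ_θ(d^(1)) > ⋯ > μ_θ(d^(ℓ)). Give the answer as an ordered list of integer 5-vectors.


Interval decomposition of M: I[1,1]^3, I[1,3], I[3,3]^2, I[3,5], I[5,5]^2.
HN type (ℓ=3): μ^(1)=8; μ^(2)=11/3; μ^(3)=-5

((3, 0, 0, 0, 0); (1, 1, 1, 0, 0); (0, 0, 3, 1, 3))


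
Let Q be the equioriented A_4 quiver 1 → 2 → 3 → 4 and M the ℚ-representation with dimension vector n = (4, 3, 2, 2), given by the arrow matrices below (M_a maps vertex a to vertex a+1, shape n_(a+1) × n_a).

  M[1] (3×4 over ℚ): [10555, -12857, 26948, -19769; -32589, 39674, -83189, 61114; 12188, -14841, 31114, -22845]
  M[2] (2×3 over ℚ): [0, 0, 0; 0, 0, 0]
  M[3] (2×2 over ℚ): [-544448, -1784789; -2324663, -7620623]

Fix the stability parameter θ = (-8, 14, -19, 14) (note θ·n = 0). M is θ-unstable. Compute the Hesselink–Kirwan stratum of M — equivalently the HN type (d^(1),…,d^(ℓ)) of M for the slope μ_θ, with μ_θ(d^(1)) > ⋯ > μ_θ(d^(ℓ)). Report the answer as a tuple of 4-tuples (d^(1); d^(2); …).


Barcode: M ≅ I[1,1], I[1,2]^3, I[3,4]^2. HN layers by μ_θ (3 steps, strictly decreasing):
  μ^(1)=14; μ^(2)=-8; μ^(3)=-19

((0, 3, 0, 2); (4, 0, 0, 0); (0, 0, 2, 0))


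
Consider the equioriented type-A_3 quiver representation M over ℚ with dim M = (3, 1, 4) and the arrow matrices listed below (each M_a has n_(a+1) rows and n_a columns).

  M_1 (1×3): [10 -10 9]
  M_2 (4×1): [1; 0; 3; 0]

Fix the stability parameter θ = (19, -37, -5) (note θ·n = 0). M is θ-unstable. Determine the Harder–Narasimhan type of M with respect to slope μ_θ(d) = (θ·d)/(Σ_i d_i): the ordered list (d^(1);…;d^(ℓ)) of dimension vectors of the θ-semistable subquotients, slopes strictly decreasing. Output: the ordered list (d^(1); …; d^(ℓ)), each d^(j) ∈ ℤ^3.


Via rank(M_{q-1}∘⋯∘M_p): M ≅ I[1,1]^2, I[1,3], I[3,3]^3.
μ_θ-semistable layers: μ^(1)=19; μ^(2)=-5; μ^(3)=-9

((2, 0, 0); (0, 0, 4); (1, 1, 0))


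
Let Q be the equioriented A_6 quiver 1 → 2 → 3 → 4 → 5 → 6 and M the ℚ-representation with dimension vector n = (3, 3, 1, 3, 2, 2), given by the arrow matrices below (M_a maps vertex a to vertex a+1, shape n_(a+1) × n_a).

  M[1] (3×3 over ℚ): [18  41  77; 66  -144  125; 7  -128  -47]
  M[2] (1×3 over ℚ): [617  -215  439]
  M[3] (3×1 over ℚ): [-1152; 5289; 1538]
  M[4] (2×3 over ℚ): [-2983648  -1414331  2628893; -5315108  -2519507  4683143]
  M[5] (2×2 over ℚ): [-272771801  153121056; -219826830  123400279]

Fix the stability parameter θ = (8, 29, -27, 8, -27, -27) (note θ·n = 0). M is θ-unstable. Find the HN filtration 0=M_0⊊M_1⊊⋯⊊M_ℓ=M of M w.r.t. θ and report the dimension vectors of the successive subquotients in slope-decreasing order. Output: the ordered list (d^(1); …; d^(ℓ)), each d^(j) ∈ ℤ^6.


Interval decomposition of M: I[1,2]^2, I[1,6], I[4,4], I[4,6].
HN type (ℓ=4): μ^(1)=29; μ^(2)=8; μ^(3)=-6; μ^(4)=-46/3

((0, 2, 0, 0, 0, 0); (2, 0, 0, 1, 0, 0); (1, 1, 1, 1, 1, 1); (0, 0, 0, 1, 1, 1))


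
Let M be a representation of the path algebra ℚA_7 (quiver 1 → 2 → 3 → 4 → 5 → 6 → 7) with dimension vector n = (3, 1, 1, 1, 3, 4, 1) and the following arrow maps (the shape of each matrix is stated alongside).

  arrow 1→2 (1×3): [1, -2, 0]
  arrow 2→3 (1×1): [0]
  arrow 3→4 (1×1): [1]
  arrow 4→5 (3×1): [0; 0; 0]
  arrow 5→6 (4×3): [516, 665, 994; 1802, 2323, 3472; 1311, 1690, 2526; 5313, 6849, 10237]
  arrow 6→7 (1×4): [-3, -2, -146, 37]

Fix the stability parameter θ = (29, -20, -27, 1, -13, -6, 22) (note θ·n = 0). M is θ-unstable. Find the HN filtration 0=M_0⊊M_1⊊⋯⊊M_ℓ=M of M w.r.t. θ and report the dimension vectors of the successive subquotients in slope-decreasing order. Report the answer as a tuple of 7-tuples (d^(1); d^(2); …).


Via rank(M_{q-1}∘⋯∘M_p): M ≅ I[1,1]^2, I[1,2], I[3,4], I[5,6]^2, I[5,7], I[6,6].
μ_θ-semistable layers: μ^(1)=29; μ^(2)=22; μ^(3)=9/2; μ^(4)=1; μ^(5)=-6; μ^(6)=-13; μ^(7)=-27

((2, 0, 0, 0, 0, 0, 0); (0, 0, 0, 0, 0, 0, 1); (1, 1, 0, 0, 0, 0, 0); (0, 0, 0, 1, 0, 0, 0); (0, 0, 0, 0, 0, 4, 0); (0, 0, 0, 0, 3, 0, 0); (0, 0, 1, 0, 0, 0, 0))


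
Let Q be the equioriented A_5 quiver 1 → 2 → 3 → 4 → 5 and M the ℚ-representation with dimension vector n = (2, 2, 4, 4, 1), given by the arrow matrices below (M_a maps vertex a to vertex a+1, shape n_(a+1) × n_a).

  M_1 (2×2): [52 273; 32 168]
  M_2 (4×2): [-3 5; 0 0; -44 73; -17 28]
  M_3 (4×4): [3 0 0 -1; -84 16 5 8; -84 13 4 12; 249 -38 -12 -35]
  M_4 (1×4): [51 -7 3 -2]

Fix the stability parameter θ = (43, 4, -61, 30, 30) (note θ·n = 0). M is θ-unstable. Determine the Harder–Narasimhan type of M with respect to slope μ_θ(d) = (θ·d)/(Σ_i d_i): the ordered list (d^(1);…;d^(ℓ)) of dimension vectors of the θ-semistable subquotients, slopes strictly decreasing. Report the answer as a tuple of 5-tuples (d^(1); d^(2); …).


Barcode: M ≅ I[1,1], I[1,3], I[2,4], I[3,4], I[3,5], I[4,4]. HN layers by μ_θ (5 steps, strictly decreasing):
  μ^(1)=43; μ^(2)=30; μ^(3)=-14/3; μ^(4)=-57/2; μ^(5)=-61

((1, 0, 0, 0, 0); (0, 0, 0, 4, 1); (1, 1, 1, 0, 0); (0, 1, 1, 0, 0); (0, 0, 2, 0, 0))


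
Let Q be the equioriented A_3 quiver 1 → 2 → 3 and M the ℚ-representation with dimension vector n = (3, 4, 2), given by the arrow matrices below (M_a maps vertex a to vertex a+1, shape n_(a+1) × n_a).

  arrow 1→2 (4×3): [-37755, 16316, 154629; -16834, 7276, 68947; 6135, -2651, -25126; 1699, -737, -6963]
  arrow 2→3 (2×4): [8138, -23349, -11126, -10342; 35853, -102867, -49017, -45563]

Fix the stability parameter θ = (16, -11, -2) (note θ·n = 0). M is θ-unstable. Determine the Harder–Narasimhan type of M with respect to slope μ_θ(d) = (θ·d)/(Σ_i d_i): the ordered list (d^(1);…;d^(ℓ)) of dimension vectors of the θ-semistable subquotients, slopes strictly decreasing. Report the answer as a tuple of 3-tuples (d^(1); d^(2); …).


Via rank(M_{q-1}∘⋯∘M_p): M ≅ I[1,2], I[1,3]^2, I[2,2].
μ_θ-semistable layers: μ^(1)=5/2; μ^(2)=1; μ^(3)=-11

((1, 1, 0); (2, 2, 2); (0, 1, 0))


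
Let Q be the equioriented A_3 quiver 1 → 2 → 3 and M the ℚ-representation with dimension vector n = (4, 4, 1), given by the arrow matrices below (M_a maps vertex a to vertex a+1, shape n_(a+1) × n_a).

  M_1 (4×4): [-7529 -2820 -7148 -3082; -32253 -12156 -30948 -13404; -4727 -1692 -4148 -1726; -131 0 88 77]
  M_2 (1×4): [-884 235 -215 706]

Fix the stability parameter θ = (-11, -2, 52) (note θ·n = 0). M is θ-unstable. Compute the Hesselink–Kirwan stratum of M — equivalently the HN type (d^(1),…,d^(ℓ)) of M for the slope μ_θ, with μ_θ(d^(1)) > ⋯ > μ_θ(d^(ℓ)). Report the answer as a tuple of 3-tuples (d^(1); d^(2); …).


Interval decomposition of M: I[1,1]^2, I[1,2]^2, I[2,2], I[2,3].
HN type (ℓ=3): μ^(1)=52; μ^(2)=-2; μ^(3)=-11

((0, 0, 1); (0, 4, 0); (4, 0, 0))


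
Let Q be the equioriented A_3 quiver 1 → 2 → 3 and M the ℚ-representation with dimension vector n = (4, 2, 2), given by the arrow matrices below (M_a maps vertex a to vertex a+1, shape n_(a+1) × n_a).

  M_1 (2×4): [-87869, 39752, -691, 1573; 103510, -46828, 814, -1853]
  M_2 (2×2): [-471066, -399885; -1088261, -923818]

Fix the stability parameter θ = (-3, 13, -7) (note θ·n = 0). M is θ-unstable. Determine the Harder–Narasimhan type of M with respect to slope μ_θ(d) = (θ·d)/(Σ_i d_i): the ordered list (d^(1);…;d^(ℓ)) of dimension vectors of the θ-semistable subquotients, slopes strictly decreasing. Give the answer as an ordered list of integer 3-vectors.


Interval decomposition of M: I[1,1]^2, I[1,3]^2.
HN type (ℓ=2): μ^(1)=3; μ^(2)=-3

((0, 2, 2); (4, 0, 0))


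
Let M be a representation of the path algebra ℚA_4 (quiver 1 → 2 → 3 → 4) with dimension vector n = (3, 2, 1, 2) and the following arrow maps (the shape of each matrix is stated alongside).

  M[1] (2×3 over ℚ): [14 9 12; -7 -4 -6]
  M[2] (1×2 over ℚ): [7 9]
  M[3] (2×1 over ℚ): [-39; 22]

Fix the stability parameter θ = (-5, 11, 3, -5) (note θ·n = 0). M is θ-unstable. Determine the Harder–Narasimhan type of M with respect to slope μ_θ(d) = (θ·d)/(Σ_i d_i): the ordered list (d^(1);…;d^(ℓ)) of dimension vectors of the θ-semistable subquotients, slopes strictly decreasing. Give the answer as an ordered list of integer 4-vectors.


Interval decomposition of M: I[1,1], I[1,2], I[1,4], I[4,4].
HN type (ℓ=3): μ^(1)=11; μ^(2)=3; μ^(3)=-5

((0, 1, 0, 0); (0, 1, 1, 1); (3, 0, 0, 1))


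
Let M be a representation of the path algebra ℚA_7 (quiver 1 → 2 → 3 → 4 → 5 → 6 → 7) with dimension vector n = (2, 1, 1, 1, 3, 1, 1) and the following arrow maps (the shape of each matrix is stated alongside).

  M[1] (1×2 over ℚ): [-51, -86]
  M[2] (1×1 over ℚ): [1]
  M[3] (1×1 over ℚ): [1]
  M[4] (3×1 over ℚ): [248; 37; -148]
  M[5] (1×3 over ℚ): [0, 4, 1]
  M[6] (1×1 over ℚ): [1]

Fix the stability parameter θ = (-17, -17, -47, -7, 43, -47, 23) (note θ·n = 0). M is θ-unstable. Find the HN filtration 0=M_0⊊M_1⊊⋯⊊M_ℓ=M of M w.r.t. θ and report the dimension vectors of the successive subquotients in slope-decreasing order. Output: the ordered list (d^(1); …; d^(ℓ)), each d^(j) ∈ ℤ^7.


Via rank(M_{q-1}∘⋯∘M_p): M ≅ I[1,1], I[1,5], I[5,5], I[5,7].
μ_θ-semistable layers: μ^(1)=43; μ^(2)=23; μ^(3)=-2; μ^(4)=-7; μ^(5)=-17; μ^(6)=-27

((0, 0, 0, 0, 2, 0, 0); (0, 0, 0, 0, 0, 0, 1); (0, 0, 0, 0, 1, 1, 0); (0, 0, 0, 1, 0, 0, 0); (1, 0, 0, 0, 0, 0, 0); (1, 1, 1, 0, 0, 0, 0))


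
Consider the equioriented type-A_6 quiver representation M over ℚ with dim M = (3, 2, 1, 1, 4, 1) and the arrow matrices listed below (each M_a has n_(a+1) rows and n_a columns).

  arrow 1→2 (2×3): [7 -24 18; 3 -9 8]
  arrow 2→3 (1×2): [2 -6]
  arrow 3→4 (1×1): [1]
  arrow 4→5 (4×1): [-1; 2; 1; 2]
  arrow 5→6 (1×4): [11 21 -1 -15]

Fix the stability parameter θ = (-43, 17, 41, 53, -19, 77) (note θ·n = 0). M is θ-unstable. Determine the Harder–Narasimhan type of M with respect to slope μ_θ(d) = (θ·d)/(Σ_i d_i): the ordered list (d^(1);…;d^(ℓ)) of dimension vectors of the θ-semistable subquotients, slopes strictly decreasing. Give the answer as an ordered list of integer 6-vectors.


Barcode: M ≅ I[1,1], I[1,2], I[1,5], I[5,5]^2, I[5,6]. HN layers by μ_θ (5 steps, strictly decreasing):
  μ^(1)=77; μ^(2)=25; μ^(3)=17; μ^(4)=-19; μ^(5)=-43

((0, 0, 0, 0, 0, 1); (0, 0, 1, 1, 1, 0); (0, 2, 0, 0, 0, 0); (0, 0, 0, 0, 3, 0); (3, 0, 0, 0, 0, 0))


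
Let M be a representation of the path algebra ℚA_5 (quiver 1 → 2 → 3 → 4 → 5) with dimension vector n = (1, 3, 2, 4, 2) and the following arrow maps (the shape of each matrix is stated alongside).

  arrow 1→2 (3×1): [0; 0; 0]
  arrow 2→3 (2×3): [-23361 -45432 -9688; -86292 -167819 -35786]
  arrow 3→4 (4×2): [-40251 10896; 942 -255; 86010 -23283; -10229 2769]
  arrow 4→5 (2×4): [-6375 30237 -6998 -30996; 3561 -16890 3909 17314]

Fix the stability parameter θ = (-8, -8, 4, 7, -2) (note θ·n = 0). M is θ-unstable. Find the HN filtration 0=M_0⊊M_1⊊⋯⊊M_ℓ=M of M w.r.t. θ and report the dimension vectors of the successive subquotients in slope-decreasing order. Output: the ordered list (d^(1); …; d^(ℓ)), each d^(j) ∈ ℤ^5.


Barcode: M ≅ I[1,1], I[2,2], I[2,4], I[2,5], I[4,4], I[4,5]. HN layers by μ_θ (5 steps, strictly decreasing):
  μ^(1)=7; μ^(2)=4; μ^(3)=3; μ^(4)=5/2; μ^(5)=-8

((0, 0, 0, 2, 0); (0, 0, 1, 0, 0); (0, 0, 1, 1, 1); (0, 0, 0, 1, 1); (1, 3, 0, 0, 0))


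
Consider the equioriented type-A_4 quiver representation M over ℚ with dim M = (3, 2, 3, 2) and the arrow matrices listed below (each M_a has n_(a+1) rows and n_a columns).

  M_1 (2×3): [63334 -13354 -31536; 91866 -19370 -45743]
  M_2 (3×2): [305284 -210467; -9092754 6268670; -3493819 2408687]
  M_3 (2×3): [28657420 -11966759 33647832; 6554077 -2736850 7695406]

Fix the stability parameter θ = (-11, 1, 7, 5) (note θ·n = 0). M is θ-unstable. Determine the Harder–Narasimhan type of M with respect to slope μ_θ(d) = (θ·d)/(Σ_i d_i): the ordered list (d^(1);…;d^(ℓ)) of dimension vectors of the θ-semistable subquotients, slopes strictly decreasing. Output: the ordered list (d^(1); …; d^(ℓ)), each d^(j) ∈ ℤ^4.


Via rank(M_{q-1}∘⋯∘M_p): M ≅ I[1,1], I[1,4]^2, I[3,3].
μ_θ-semistable layers: μ^(1)=7; μ^(2)=6; μ^(3)=1; μ^(4)=-11

((0, 0, 1, 0); (0, 0, 2, 2); (0, 2, 0, 0); (3, 0, 0, 0))


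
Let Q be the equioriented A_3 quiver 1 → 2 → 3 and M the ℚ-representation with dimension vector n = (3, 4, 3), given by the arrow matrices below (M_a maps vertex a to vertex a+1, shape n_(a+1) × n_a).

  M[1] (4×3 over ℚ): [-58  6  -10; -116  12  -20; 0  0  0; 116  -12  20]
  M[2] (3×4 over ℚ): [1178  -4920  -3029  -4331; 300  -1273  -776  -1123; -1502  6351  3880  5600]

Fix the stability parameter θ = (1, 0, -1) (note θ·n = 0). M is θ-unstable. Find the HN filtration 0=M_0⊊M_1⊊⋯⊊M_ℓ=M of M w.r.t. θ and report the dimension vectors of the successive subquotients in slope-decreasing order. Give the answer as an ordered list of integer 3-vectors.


Interval decomposition of M: I[1,1]^2, I[1,2], I[2,3]^3.
HN type (ℓ=3): μ^(1)=1; μ^(2)=1/2; μ^(3)=-1/2

((2, 0, 0); (1, 1, 0); (0, 3, 3))


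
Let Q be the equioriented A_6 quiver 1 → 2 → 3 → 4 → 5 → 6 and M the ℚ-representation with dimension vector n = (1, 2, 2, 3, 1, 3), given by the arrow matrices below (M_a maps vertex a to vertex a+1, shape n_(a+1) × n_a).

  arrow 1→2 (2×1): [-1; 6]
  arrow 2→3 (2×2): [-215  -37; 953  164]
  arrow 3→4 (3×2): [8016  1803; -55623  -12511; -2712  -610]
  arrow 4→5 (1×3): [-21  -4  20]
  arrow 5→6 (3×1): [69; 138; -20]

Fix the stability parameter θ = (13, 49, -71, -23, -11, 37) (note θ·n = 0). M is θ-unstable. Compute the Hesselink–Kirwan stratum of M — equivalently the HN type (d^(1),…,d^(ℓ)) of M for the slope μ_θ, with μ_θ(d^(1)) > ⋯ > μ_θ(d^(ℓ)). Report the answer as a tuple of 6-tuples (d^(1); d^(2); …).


Barcode: M ≅ I[1,6], I[2,4], I[4,4], I[6,6]^2. HN layers by μ_θ (4 steps, strictly decreasing):
  μ^(1)=37; μ^(2)=-43/5; μ^(3)=-15; μ^(4)=-23

((0, 0, 0, 0, 0, 3); (1, 1, 1, 1, 1, 0); (0, 1, 1, 1, 0, 0); (0, 0, 0, 1, 0, 0))


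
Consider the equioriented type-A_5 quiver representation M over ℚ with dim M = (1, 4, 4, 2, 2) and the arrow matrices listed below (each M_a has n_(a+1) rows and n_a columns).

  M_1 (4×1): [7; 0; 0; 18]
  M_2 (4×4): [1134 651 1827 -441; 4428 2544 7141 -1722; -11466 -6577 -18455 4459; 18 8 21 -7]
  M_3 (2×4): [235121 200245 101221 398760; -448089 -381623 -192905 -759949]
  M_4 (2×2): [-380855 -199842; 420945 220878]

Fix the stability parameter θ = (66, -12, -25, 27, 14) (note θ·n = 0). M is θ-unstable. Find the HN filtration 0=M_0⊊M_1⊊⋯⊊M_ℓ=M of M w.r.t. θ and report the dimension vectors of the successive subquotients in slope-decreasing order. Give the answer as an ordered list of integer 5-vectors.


Via rank(M_{q-1}∘⋯∘M_p): M ≅ I[1,2], I[2,3], I[2,4], I[2,5], I[3,3], I[5,5].
μ_θ-semistable layers: μ^(1)=27; μ^(2)=41/2; μ^(3)=14; μ^(4)=-37/2; μ^(5)=-25

((1, 1, 0, 1, 0); (0, 0, 0, 1, 1); (0, 0, 0, 0, 1); (0, 3, 3, 0, 0); (0, 0, 1, 0, 0))


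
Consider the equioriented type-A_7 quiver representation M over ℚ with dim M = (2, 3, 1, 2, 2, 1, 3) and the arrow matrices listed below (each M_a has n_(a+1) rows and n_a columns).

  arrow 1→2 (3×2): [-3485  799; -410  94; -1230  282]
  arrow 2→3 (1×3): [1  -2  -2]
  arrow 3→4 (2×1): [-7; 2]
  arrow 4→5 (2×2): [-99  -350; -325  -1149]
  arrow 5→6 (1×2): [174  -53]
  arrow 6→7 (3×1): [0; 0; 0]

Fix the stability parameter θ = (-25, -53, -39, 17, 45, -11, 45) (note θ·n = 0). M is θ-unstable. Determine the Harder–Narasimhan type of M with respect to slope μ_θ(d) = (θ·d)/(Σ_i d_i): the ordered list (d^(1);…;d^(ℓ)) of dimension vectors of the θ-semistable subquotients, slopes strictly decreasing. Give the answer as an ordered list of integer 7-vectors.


Via rank(M_{q-1}∘⋯∘M_p): M ≅ I[1,1], I[1,6], I[2,2]^2, I[4,5], I[7,7]^3.
μ_θ-semistable layers: μ^(1)=45; μ^(2)=17; μ^(3)=-25; μ^(4)=-39; μ^(5)=-53

((0, 0, 0, 0, 1, 0, 3); (0, 0, 0, 2, 1, 1, 0); (1, 0, 0, 0, 0, 0, 0); (1, 1, 1, 0, 0, 0, 0); (0, 2, 0, 0, 0, 0, 0))


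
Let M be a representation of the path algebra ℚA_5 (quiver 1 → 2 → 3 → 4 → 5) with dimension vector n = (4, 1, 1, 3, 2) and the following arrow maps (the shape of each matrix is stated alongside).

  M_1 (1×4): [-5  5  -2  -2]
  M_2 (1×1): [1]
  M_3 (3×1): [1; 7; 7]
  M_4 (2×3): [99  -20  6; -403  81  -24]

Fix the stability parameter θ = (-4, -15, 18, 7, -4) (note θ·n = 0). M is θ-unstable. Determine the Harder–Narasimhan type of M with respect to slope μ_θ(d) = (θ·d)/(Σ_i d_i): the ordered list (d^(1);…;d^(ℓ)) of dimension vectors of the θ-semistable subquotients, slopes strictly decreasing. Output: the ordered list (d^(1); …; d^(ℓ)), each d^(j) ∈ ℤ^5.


Interval decomposition of M: I[1,1]^3, I[1,5], I[4,4], I[4,5].
HN type (ℓ=4): μ^(1)=7; μ^(2)=3/2; μ^(3)=-4; μ^(4)=-19/2

((0, 0, 1, 2, 1); (0, 0, 0, 1, 1); (3, 0, 0, 0, 0); (1, 1, 0, 0, 0))


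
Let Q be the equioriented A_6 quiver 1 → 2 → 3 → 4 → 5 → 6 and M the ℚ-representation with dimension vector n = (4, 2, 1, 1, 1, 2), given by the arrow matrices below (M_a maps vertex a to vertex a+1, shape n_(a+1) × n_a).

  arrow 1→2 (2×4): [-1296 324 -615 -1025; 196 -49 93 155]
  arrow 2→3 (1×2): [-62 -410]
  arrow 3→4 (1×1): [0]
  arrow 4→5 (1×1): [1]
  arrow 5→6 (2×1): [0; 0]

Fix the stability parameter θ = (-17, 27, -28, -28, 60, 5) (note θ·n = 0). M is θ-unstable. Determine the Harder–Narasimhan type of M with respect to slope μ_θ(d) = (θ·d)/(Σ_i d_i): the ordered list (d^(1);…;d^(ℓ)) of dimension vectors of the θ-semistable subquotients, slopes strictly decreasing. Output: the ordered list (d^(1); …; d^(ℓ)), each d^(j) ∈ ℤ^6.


Interval decomposition of M: I[1,1]^2, I[1,2], I[1,3], I[4,5], I[6,6]^2.
HN type (ℓ=6): μ^(1)=60; μ^(2)=27; μ^(3)=5; μ^(4)=-1/2; μ^(5)=-17; μ^(6)=-28

((0, 0, 0, 0, 1, 0); (0, 1, 0, 0, 0, 0); (0, 0, 0, 0, 0, 2); (0, 1, 1, 0, 0, 0); (4, 0, 0, 0, 0, 0); (0, 0, 0, 1, 0, 0))


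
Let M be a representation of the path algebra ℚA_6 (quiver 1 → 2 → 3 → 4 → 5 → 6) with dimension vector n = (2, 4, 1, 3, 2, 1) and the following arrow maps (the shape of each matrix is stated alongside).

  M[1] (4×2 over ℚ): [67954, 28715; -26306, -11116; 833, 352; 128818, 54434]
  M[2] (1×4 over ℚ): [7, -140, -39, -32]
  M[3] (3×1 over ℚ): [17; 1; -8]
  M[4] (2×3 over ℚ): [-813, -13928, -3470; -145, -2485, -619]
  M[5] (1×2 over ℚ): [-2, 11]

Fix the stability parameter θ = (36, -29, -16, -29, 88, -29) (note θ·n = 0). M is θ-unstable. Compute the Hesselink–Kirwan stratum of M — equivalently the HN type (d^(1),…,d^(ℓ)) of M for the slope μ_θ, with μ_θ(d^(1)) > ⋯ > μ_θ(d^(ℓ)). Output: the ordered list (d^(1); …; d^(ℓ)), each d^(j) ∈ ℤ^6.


Interval decomposition of M: I[1,2], I[1,5], I[2,2]^2, I[4,4], I[4,6].
HN type (ℓ=5): μ^(1)=88; μ^(2)=59/2; μ^(3)=7/2; μ^(4)=-19/2; μ^(5)=-29

((0, 0, 0, 0, 1, 0); (0, 0, 0, 0, 1, 1); (1, 1, 0, 0, 0, 0); (1, 1, 1, 1, 0, 0); (0, 2, 0, 2, 0, 0))


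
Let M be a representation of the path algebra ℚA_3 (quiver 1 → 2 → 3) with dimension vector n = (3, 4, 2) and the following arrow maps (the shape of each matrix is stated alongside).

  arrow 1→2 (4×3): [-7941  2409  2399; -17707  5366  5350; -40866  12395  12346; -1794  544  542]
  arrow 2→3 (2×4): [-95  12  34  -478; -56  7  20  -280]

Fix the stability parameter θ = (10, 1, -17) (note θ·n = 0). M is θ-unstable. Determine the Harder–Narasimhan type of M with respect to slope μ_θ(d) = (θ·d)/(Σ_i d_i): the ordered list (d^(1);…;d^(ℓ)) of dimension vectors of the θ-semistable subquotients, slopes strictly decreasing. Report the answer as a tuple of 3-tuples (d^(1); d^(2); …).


Via rank(M_{q-1}∘⋯∘M_p): M ≅ I[1,2], I[1,3]^2, I[2,2].
μ_θ-semistable layers: μ^(1)=11/2; μ^(2)=1; μ^(3)=-2

((1, 1, 0); (0, 1, 0); (2, 2, 2))


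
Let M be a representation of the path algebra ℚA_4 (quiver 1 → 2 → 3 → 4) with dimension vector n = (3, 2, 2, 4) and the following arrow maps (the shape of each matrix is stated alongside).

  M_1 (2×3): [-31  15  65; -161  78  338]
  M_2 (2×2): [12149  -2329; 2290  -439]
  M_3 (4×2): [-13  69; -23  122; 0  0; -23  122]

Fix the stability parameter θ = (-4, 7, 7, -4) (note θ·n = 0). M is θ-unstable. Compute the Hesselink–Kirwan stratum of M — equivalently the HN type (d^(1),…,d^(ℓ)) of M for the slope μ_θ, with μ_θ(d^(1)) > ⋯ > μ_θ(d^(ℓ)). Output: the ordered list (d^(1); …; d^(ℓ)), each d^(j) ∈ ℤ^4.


Interval decomposition of M: I[1,1], I[1,4]^2, I[4,4]^2.
HN type (ℓ=2): μ^(1)=10/3; μ^(2)=-4

((0, 2, 2, 2); (3, 0, 0, 2))


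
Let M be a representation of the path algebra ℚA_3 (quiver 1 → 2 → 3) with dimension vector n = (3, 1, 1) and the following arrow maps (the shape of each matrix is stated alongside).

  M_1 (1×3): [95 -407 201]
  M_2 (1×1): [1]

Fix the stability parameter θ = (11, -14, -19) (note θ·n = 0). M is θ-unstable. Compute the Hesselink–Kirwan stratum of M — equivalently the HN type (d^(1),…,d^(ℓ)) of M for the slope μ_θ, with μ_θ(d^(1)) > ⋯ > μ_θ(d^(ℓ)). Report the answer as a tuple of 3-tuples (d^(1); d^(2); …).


Barcode: M ≅ I[1,1]^2, I[1,3]. HN layers by μ_θ (2 steps, strictly decreasing):
  μ^(1)=11; μ^(2)=-22/3

((2, 0, 0); (1, 1, 1))


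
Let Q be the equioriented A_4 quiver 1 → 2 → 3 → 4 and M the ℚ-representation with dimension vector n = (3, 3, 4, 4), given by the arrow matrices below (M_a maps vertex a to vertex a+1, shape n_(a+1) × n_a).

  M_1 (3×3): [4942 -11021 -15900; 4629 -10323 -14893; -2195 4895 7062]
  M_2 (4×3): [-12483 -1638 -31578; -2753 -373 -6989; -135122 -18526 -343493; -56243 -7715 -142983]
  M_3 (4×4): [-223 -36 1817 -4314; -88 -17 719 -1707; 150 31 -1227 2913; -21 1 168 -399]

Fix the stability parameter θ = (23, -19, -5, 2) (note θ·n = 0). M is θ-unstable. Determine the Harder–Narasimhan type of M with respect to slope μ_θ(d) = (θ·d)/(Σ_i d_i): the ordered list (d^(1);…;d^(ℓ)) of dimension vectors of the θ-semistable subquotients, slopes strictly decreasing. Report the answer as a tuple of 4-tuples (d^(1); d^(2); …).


Interval decomposition of M: I[1,3], I[1,4]^2, I[3,3], I[4,4]^2.
HN type (ℓ=3): μ^(1)=2; μ^(2)=-1/3; μ^(3)=-5

((0, 0, 0, 4); (3, 3, 3, 0); (0, 0, 1, 0))


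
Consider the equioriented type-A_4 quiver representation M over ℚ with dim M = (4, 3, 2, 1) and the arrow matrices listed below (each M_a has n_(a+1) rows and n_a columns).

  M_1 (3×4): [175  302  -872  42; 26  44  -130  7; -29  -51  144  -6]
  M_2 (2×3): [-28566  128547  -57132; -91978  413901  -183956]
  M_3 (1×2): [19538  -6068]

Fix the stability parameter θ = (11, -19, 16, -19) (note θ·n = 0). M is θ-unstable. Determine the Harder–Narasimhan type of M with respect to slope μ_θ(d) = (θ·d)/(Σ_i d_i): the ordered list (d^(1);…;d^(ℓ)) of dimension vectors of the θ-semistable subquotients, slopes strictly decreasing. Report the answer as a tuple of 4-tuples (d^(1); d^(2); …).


Interval decomposition of M: I[1,1], I[1,2]^2, I[1,4], I[3,3].
HN type (ℓ=4): μ^(1)=16; μ^(2)=11; μ^(3)=-3/2; μ^(4)=-4

((0, 0, 1, 0); (1, 0, 0, 0); (0, 0, 1, 1); (3, 3, 0, 0))


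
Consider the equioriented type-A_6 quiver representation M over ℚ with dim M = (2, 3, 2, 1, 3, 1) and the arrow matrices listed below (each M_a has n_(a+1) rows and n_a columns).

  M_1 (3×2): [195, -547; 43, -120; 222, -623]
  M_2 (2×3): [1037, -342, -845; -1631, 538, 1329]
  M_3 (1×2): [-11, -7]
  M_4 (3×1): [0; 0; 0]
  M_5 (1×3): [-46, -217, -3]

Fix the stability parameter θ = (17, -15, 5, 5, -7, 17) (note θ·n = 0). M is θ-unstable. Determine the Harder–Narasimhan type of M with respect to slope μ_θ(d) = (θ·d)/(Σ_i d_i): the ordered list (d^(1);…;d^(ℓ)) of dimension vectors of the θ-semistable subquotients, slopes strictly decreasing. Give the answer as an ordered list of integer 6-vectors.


Interval decomposition of M: I[1,3], I[1,4], I[2,2], I[5,5]^2, I[5,6].
HN type (ℓ=5): μ^(1)=17; μ^(2)=5; μ^(3)=1; μ^(4)=-7; μ^(5)=-15

((0, 0, 0, 0, 0, 1); (0, 0, 2, 1, 0, 0); (2, 2, 0, 0, 0, 0); (0, 0, 0, 0, 3, 0); (0, 1, 0, 0, 0, 0))


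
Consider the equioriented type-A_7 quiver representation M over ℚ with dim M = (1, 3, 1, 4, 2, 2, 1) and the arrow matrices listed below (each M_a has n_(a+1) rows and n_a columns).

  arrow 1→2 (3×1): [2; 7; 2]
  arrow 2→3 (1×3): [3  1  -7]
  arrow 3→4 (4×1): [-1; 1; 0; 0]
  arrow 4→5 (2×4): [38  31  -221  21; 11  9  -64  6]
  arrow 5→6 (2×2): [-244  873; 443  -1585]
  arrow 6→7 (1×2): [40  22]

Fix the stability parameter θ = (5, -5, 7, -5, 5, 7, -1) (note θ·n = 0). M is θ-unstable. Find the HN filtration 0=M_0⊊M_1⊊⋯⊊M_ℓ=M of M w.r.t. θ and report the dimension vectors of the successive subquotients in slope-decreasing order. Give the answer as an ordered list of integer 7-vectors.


Barcode: M ≅ I[1,7], I[2,2]^2, I[4,4]^2, I[4,6]. HN layers by μ_θ (6 steps, strictly decreasing):
  μ^(1)=7; μ^(2)=5; μ^(3)=11/3; μ^(4)=1; μ^(5)=0; μ^(6)=-5

((0, 0, 0, 0, 0, 1, 0); (0, 0, 0, 0, 1, 0, 0); (0, 0, 0, 0, 1, 1, 1); (0, 0, 1, 1, 0, 0, 0); (1, 1, 0, 0, 0, 0, 0); (0, 2, 0, 3, 0, 0, 0))


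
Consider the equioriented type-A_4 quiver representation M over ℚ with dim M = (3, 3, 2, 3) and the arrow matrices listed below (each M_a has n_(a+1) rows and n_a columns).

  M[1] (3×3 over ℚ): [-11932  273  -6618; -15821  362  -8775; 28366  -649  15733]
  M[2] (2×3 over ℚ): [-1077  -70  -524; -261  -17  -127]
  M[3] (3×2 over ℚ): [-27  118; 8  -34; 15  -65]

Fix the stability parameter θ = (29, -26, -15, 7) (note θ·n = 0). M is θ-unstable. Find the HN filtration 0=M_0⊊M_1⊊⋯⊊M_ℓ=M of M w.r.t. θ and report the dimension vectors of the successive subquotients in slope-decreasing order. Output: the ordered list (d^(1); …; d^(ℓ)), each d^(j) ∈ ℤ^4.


Via rank(M_{q-1}∘⋯∘M_p): M ≅ I[1,2], I[1,4]^2, I[4,4].
μ_θ-semistable layers: μ^(1)=7; μ^(2)=3/2; μ^(3)=-4

((0, 0, 0, 3); (1, 1, 0, 0); (2, 2, 2, 0))


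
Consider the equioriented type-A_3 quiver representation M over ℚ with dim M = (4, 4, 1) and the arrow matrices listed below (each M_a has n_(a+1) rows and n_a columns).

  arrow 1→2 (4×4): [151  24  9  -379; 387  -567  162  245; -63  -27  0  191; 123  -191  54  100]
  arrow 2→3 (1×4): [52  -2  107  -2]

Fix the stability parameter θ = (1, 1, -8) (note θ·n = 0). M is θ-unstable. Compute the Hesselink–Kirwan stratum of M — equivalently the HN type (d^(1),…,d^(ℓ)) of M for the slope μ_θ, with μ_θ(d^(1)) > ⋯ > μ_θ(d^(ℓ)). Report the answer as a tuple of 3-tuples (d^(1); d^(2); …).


Via rank(M_{q-1}∘⋯∘M_p): M ≅ I[1,1], I[1,2]^2, I[1,3], I[2,2].
μ_θ-semistable layers: μ^(1)=1; μ^(2)=-2

((3, 3, 0); (1, 1, 1))


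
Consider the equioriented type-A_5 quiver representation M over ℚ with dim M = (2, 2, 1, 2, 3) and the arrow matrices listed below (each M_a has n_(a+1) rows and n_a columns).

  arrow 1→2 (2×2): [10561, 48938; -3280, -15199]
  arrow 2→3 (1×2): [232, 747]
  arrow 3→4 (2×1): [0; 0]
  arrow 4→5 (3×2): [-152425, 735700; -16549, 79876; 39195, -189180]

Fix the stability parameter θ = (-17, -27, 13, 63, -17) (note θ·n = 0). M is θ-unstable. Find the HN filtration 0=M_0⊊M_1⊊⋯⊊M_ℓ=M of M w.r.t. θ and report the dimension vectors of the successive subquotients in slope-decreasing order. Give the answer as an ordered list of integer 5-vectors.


Barcode: M ≅ I[1,2], I[1,3], I[4,4], I[4,5], I[5,5]^2. HN layers by μ_θ (5 steps, strictly decreasing):
  μ^(1)=63; μ^(2)=23; μ^(3)=13; μ^(4)=-17; μ^(5)=-22

((0, 0, 0, 1, 0); (0, 0, 0, 1, 1); (0, 0, 1, 0, 0); (0, 0, 0, 0, 2); (2, 2, 0, 0, 0))


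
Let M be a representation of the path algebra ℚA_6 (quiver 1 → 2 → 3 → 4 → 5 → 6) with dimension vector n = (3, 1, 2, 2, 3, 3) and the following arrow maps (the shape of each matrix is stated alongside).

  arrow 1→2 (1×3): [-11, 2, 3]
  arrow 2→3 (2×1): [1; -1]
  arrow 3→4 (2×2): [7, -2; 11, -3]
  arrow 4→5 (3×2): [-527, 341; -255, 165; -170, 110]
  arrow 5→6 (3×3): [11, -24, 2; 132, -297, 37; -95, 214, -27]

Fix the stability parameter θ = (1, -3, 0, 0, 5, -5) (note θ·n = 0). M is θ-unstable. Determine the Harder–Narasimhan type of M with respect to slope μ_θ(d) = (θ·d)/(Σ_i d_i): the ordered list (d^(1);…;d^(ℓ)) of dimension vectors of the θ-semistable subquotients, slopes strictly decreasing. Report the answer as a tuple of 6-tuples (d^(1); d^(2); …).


Interval decomposition of M: I[1,1]^2, I[1,6], I[3,4], I[5,6]^2.
HN type (ℓ=3): μ^(1)=1; μ^(2)=0; μ^(3)=-1

((2, 0, 0, 0, 0, 0); (0, 0, 2, 2, 3, 3); (1, 1, 0, 0, 0, 0))


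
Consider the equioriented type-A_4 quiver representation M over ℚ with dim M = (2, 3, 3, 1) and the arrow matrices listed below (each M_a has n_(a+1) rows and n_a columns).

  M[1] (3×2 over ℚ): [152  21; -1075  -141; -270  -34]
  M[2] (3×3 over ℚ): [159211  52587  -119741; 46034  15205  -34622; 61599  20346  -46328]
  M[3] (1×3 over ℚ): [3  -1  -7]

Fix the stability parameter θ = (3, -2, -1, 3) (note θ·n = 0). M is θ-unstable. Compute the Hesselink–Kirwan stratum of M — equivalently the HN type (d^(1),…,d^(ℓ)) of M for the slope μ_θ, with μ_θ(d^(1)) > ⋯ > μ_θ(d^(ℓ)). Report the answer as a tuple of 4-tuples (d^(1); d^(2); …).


Interval decomposition of M: I[1,3], I[1,4], I[2,3].
HN type (ℓ=4): μ^(1)=3; μ^(2)=0; μ^(3)=-1; μ^(4)=-2

((0, 0, 0, 1); (2, 2, 2, 0); (0, 0, 1, 0); (0, 1, 0, 0))


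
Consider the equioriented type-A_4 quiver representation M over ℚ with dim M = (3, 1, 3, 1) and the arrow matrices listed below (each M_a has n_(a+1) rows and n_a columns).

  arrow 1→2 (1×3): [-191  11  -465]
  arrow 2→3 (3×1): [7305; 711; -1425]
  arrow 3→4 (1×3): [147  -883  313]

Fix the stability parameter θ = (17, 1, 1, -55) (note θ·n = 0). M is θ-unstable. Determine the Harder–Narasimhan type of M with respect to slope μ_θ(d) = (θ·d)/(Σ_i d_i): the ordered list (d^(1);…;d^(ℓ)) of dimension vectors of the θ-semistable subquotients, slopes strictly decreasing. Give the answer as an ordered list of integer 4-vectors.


Barcode: M ≅ I[1,1]^2, I[1,4], I[3,3]^2. HN layers by μ_θ (3 steps, strictly decreasing):
  μ^(1)=17; μ^(2)=1; μ^(3)=-9

((2, 0, 0, 0); (0, 0, 2, 0); (1, 1, 1, 1))


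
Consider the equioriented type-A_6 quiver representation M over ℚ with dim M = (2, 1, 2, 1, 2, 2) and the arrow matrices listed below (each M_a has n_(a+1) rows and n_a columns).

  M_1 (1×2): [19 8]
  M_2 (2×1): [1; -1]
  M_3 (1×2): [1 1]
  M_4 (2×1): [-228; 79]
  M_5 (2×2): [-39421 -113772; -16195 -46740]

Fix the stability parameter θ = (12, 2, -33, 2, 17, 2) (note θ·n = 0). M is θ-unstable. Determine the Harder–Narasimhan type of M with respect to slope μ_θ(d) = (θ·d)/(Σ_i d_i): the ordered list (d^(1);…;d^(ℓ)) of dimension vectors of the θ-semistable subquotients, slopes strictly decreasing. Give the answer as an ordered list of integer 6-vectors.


Barcode: M ≅ I[1,1], I[1,3], I[3,5], I[5,6], I[6,6]. HN layers by μ_θ (6 steps, strictly decreasing):
  μ^(1)=17; μ^(2)=12; μ^(3)=19/2; μ^(4)=2; μ^(5)=-19/3; μ^(6)=-33

((0, 0, 0, 0, 1, 0); (1, 0, 0, 0, 0, 0); (0, 0, 0, 0, 1, 1); (0, 0, 0, 1, 0, 1); (1, 1, 1, 0, 0, 0); (0, 0, 1, 0, 0, 0))


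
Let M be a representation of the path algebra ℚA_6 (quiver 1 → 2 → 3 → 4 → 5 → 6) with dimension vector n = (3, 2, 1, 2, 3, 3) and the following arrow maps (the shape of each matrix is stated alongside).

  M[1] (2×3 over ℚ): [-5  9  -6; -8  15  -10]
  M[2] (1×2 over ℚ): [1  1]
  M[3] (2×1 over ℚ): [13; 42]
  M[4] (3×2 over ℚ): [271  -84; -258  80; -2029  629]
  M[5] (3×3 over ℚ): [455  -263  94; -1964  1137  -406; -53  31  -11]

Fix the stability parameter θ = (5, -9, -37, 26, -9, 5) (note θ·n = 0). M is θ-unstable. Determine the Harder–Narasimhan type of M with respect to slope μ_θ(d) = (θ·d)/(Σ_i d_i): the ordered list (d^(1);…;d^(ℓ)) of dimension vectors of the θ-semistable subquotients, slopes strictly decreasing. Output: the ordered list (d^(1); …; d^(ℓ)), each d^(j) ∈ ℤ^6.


Barcode: M ≅ I[1,1], I[1,2], I[1,6], I[4,6], I[5,6]. HN layers by μ_θ (5 steps, strictly decreasing):
  μ^(1)=22/3; μ^(2)=5; μ^(3)=-2; μ^(4)=-9; μ^(5)=-41/3

((0, 0, 0, 2, 2, 2); (1, 0, 0, 0, 0, 1); (1, 1, 0, 0, 0, 0); (0, 0, 0, 0, 1, 0); (1, 1, 1, 0, 0, 0))


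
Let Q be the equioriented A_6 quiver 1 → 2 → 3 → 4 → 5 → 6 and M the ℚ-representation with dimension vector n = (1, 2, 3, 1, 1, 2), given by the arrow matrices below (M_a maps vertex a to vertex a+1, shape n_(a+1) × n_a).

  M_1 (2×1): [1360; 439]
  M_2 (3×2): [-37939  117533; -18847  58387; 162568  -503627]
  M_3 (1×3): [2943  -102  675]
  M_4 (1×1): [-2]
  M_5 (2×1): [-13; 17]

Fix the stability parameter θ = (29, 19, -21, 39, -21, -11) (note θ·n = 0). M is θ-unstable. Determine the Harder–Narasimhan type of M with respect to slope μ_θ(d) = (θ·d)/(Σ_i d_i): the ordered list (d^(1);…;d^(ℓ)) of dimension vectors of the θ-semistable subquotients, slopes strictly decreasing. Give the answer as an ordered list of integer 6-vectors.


Interval decomposition of M: I[1,3], I[2,6], I[3,3], I[6,6].
HN type (ℓ=5): μ^(1)=9; μ^(2)=7/3; μ^(3)=-1; μ^(4)=-11; μ^(5)=-21

((1, 1, 1, 0, 0, 0); (0, 0, 0, 1, 1, 1); (0, 1, 1, 0, 0, 0); (0, 0, 0, 0, 0, 1); (0, 0, 1, 0, 0, 0))


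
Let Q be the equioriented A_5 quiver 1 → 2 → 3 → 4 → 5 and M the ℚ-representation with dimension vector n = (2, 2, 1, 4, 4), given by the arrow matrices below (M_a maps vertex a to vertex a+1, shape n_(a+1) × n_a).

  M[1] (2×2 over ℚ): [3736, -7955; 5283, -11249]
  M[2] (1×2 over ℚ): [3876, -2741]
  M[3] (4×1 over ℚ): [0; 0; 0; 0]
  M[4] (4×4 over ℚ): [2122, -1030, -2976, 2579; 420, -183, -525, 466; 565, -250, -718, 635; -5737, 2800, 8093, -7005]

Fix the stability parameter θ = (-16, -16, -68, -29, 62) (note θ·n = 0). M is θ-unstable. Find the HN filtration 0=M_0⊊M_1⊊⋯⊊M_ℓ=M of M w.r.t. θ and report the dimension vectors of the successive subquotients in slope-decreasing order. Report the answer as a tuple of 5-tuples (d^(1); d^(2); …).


Via rank(M_{q-1}∘⋯∘M_p): M ≅ I[1,2], I[1,3], I[4,5]^4.
μ_θ-semistable layers: μ^(1)=62; μ^(2)=-16; μ^(3)=-29; μ^(4)=-100/3

((0, 0, 0, 0, 4); (1, 1, 0, 0, 0); (0, 0, 0, 4, 0); (1, 1, 1, 0, 0))
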